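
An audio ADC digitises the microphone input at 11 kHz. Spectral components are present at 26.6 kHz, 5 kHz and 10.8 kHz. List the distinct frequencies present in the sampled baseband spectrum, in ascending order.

0.2 kHz, 4.6 kHz, 5 kHz

fs/2 = 5.5 kHz.
26.6 kHz mod fs = 4.6 kHz.
4.6 kHz ≤ fs/2 = 5.5 kHz, appears at 4.6 kHz.
5 kHz ≤ fs/2 = 5.5 kHz, passes unchanged.
10.8 kHz > fs/2 = 5.5 kHz, folds to fs − 10.8 kHz = 0.2 kHz.
Distinct values: {0.2 kHz, 4.6 kHz, 5 kHz}.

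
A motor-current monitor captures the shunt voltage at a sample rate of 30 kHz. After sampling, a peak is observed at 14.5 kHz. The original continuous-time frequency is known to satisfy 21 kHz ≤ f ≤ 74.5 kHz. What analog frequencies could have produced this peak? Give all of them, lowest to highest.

Frequencies that alias to 14.5 kHz are k·fs ± 14.5 kHz for integer k ≥ 0.
k=0: 14.5 kHz.
k=1: 15.5 kHz, 44.5 kHz.
k=2: 45.5 kHz, 74.5 kHz.
k=3: 75.5 kHz, 104.5 kHz.
Within [21 kHz, 74.5 kHz]: 44.5 kHz, 45.5 kHz, 74.5 kHz.

44.5 kHz, 45.5 kHz, 74.5 kHz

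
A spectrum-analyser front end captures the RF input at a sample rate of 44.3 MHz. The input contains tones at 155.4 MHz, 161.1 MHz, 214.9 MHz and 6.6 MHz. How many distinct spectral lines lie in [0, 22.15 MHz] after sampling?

fs/2 = 22.15 MHz.
155.4 MHz mod fs = 22.5 MHz.
22.5 MHz > fs/2 = 22.15 MHz, folds to fs − 22.5 MHz = 21.8 MHz.
161.1 MHz mod fs = 28.2 MHz.
28.2 MHz > fs/2 = 22.15 MHz, folds to fs − 28.2 MHz = 16.1 MHz.
214.9 MHz mod fs = 37.7 MHz.
37.7 MHz > fs/2 = 22.15 MHz, folds to fs − 37.7 MHz = 6.6 MHz.
6.6 MHz ≤ fs/2 = 22.15 MHz, passes unchanged.
Distinct values: {6.6 MHz, 16.1 MHz, 21.8 MHz} → 3.

3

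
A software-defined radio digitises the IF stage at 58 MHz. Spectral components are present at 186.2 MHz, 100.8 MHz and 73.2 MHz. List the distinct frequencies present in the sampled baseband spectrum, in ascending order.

12.2 MHz, 15.2 MHz

fs/2 = 29 MHz.
186.2 MHz mod fs = 12.2 MHz.
12.2 MHz ≤ fs/2 = 29 MHz, appears at 12.2 MHz.
100.8 MHz mod fs = 42.8 MHz.
42.8 MHz > fs/2 = 29 MHz, folds to fs − 42.8 MHz = 15.2 MHz.
73.2 MHz mod fs = 15.2 MHz.
15.2 MHz ≤ fs/2 = 29 MHz, appears at 15.2 MHz.
Distinct values: {12.2 MHz, 15.2 MHz}.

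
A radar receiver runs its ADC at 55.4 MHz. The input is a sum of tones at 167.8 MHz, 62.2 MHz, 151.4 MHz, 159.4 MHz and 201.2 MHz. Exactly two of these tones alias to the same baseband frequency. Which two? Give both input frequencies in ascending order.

fs/2 = 27.7 MHz.
167.8 MHz mod fs = 1.6 MHz.
1.6 MHz ≤ fs/2 = 27.7 MHz, appears at 1.6 MHz.
62.2 MHz mod fs = 6.8 MHz.
6.8 MHz ≤ fs/2 = 27.7 MHz, appears at 6.8 MHz.
151.4 MHz mod fs = 40.6 MHz.
40.6 MHz > fs/2 = 27.7 MHz, folds to fs − 40.6 MHz = 14.8 MHz.
159.4 MHz mod fs = 48.6 MHz.
48.6 MHz > fs/2 = 27.7 MHz, folds to fs − 48.6 MHz = 6.8 MHz.
201.2 MHz mod fs = 35 MHz.
35 MHz > fs/2 = 27.7 MHz, folds to fs − 35 MHz = 20.4 MHz.
62.2 MHz and 159.4 MHz both map to 6.8 MHz.

62.2 MHz, 159.4 MHz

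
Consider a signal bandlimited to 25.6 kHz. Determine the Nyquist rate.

Nyquist rate = 2 × 25.6 kHz = 51.2 kHz.

51.2 kHz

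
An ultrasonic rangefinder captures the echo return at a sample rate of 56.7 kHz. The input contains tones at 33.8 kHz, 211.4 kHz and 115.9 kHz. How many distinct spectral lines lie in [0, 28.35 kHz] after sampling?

fs/2 = 28.35 kHz.
33.8 kHz > fs/2 = 28.35 kHz, folds to fs − 33.8 kHz = 22.9 kHz.
211.4 kHz mod fs = 41.3 kHz.
41.3 kHz > fs/2 = 28.35 kHz, folds to fs − 41.3 kHz = 15.4 kHz.
115.9 kHz mod fs = 2.5 kHz.
2.5 kHz ≤ fs/2 = 28.35 kHz, appears at 2.5 kHz.
Distinct values: {2.5 kHz, 15.4 kHz, 22.9 kHz} → 3.

3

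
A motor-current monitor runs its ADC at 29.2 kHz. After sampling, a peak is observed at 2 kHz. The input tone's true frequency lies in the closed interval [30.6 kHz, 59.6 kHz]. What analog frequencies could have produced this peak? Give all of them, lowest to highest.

31.2 kHz, 56.4 kHz

Frequencies that alias to 2 kHz are k·fs ± 2 kHz for integer k ≥ 0.
k=0: 2 kHz.
k=1: 27.2 kHz, 31.2 kHz.
k=2: 56.4 kHz, 60.4 kHz.
k=3: 85.6 kHz, 89.6 kHz.
Within [30.6 kHz, 59.6 kHz]: 31.2 kHz, 56.4 kHz.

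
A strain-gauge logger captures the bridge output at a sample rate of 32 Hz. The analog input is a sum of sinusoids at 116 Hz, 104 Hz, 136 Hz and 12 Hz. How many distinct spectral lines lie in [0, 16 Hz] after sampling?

2

fs/2 = 16 Hz.
116 Hz mod fs = 20 Hz.
20 Hz > fs/2 = 16 Hz, folds to fs − 20 Hz = 12 Hz.
104 Hz mod fs = 8 Hz.
8 Hz ≤ fs/2 = 16 Hz, appears at 8 Hz.
136 Hz mod fs = 8 Hz.
8 Hz ≤ fs/2 = 16 Hz, appears at 8 Hz.
12 Hz ≤ fs/2 = 16 Hz, passes unchanged.
Distinct values: {8 Hz, 12 Hz} → 2.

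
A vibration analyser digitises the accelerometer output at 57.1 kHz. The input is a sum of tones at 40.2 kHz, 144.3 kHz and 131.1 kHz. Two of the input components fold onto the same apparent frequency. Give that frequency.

fs/2 = 28.55 kHz.
40.2 kHz > fs/2 = 28.55 kHz, folds to fs − 40.2 kHz = 16.9 kHz.
144.3 kHz mod fs = 30.1 kHz.
30.1 kHz > fs/2 = 28.55 kHz, folds to fs − 30.1 kHz = 27 kHz.
131.1 kHz mod fs = 16.9 kHz.
16.9 kHz ≤ fs/2 = 28.55 kHz, appears at 16.9 kHz.
40.2 kHz and 131.1 kHz both map to 16.9 kHz.

16.9 kHz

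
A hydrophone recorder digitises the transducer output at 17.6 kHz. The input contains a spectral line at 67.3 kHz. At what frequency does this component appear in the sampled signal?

3.1 kHz

67.3 kHz mod fs = 14.5 kHz.
14.5 kHz > fs/2 = 8.8 kHz, folds to fs − 14.5 kHz = 3.1 kHz.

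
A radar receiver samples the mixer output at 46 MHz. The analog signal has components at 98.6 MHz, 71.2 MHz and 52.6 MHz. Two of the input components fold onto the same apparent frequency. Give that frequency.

6.6 MHz

fs/2 = 23 MHz.
98.6 MHz mod fs = 6.6 MHz.
6.6 MHz ≤ fs/2 = 23 MHz, appears at 6.6 MHz.
71.2 MHz mod fs = 25.2 MHz.
25.2 MHz > fs/2 = 23 MHz, folds to fs − 25.2 MHz = 20.8 MHz.
52.6 MHz mod fs = 6.6 MHz.
6.6 MHz ≤ fs/2 = 23 MHz, appears at 6.6 MHz.
52.6 MHz and 98.6 MHz both map to 6.6 MHz.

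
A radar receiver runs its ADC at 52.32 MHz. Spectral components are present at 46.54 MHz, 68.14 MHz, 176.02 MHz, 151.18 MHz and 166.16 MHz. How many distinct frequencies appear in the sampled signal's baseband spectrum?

fs/2 = 26.16 MHz.
46.54 MHz > fs/2 = 26.16 MHz, folds to fs − 46.54 MHz = 5.78 MHz.
68.14 MHz mod fs = 15.82 MHz.
15.82 MHz ≤ fs/2 = 26.16 MHz, appears at 15.82 MHz.
176.02 MHz mod fs = 19.06 MHz.
19.06 MHz ≤ fs/2 = 26.16 MHz, appears at 19.06 MHz.
151.18 MHz mod fs = 46.54 MHz.
46.54 MHz > fs/2 = 26.16 MHz, folds to fs − 46.54 MHz = 5.78 MHz.
166.16 MHz mod fs = 9.2 MHz.
9.2 MHz ≤ fs/2 = 26.16 MHz, appears at 9.2 MHz.
Distinct values: {5.78 MHz, 9.2 MHz, 15.82 MHz, 19.06 MHz} → 4.

4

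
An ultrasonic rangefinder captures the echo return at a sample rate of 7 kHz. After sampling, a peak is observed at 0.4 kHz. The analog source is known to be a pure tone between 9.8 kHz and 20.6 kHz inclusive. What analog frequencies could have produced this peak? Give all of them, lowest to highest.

13.6 kHz, 14.4 kHz, 20.6 kHz

Frequencies that alias to 0.4 kHz are k·fs ± 0.4 kHz for integer k ≥ 0.
k=0: 0.4 kHz.
k=1: 6.6 kHz, 7.4 kHz.
k=2: 13.6 kHz, 14.4 kHz.
k=3: 20.6 kHz, 21.4 kHz.
k=4: 27.6 kHz, 28.4 kHz.
Within [9.8 kHz, 20.6 kHz]: 13.6 kHz, 14.4 kHz, 20.6 kHz.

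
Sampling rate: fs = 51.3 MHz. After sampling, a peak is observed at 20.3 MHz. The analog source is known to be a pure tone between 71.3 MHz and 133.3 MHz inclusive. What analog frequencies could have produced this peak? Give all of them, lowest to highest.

71.6 MHz, 82.3 MHz, 122.9 MHz

Frequencies that alias to 20.3 MHz are k·fs ± 20.3 MHz for integer k ≥ 0.
k=0: 20.3 MHz.
k=1: 31 MHz, 71.6 MHz.
k=2: 82.3 MHz, 122.9 MHz.
k=3: 133.6 MHz, 174.2 MHz.
Within [71.3 MHz, 133.3 MHz]: 71.6 MHz, 82.3 MHz, 122.9 MHz.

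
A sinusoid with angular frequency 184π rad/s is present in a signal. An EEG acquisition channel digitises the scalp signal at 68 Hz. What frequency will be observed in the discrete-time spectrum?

24 Hz

ω = 184π rad/s → f = ω/(2π) = 92 Hz.
92 Hz mod fs = 24 Hz.
24 Hz ≤ fs/2 = 34 Hz, appears at 24 Hz.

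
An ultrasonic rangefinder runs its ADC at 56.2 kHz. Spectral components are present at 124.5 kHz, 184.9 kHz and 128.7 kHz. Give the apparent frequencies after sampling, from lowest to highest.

12.1 kHz, 16.3 kHz

fs/2 = 28.1 kHz.
124.5 kHz mod fs = 12.1 kHz.
12.1 kHz ≤ fs/2 = 28.1 kHz, appears at 12.1 kHz.
184.9 kHz mod fs = 16.3 kHz.
16.3 kHz ≤ fs/2 = 28.1 kHz, appears at 16.3 kHz.
128.7 kHz mod fs = 16.3 kHz.
16.3 kHz ≤ fs/2 = 28.1 kHz, appears at 16.3 kHz.
Distinct values: {12.1 kHz, 16.3 kHz}.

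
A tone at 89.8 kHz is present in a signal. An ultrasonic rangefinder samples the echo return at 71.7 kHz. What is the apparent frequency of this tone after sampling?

89.8 kHz mod fs = 18.1 kHz.
18.1 kHz ≤ fs/2 = 35.85 kHz, appears at 18.1 kHz.

18.1 kHz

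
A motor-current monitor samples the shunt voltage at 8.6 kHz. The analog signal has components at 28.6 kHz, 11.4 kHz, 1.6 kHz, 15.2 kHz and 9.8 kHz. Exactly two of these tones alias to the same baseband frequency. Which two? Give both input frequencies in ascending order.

fs/2 = 4.3 kHz.
28.6 kHz mod fs = 2.8 kHz.
2.8 kHz ≤ fs/2 = 4.3 kHz, appears at 2.8 kHz.
11.4 kHz mod fs = 2.8 kHz.
2.8 kHz ≤ fs/2 = 4.3 kHz, appears at 2.8 kHz.
1.6 kHz ≤ fs/2 = 4.3 kHz, passes unchanged.
15.2 kHz mod fs = 6.6 kHz.
6.6 kHz > fs/2 = 4.3 kHz, folds to fs − 6.6 kHz = 2 kHz.
9.8 kHz mod fs = 1.2 kHz.
1.2 kHz ≤ fs/2 = 4.3 kHz, appears at 1.2 kHz.
11.4 kHz and 28.6 kHz both map to 2.8 kHz.

11.4 kHz, 28.6 kHz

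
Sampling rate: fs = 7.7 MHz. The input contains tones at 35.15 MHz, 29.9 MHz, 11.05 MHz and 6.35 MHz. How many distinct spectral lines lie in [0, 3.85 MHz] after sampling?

3

fs/2 = 3.85 MHz.
35.15 MHz mod fs = 4.35 MHz.
4.35 MHz > fs/2 = 3.85 MHz, folds to fs − 4.35 MHz = 3.35 MHz.
29.9 MHz mod fs = 6.8 MHz.
6.8 MHz > fs/2 = 3.85 MHz, folds to fs − 6.8 MHz = 0.9 MHz.
11.05 MHz mod fs = 3.35 MHz.
3.35 MHz ≤ fs/2 = 3.85 MHz, appears at 3.35 MHz.
6.35 MHz > fs/2 = 3.85 MHz, folds to fs − 6.35 MHz = 1.35 MHz.
Distinct values: {0.9 MHz, 1.35 MHz, 3.35 MHz} → 3.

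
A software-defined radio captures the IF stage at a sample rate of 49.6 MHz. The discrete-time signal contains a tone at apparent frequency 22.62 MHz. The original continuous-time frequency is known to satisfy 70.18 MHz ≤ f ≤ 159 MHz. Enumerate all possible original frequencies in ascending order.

Frequencies that alias to 22.62 MHz are k·fs ± 22.62 MHz for integer k ≥ 0.
k=0: 22.62 MHz.
k=1: 26.98 MHz, 72.22 MHz.
k=2: 76.58 MHz, 121.82 MHz.
k=3: 126.18 MHz, 171.42 MHz.
k=4: 175.78 MHz, 221.02 MHz.
Within [70.18 MHz, 159 MHz]: 72.22 MHz, 76.58 MHz, 121.82 MHz, 126.18 MHz.

72.22 MHz, 76.58 MHz, 121.82 MHz, 126.18 MHz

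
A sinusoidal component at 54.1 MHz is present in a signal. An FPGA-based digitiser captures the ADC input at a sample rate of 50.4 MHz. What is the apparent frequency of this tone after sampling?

54.1 MHz mod fs = 3.7 MHz.
3.7 MHz ≤ fs/2 = 25.2 MHz, appears at 3.7 MHz.

3.7 MHz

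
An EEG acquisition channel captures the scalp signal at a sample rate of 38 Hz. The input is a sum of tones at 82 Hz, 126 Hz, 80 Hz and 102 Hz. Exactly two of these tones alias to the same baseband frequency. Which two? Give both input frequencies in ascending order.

102 Hz, 126 Hz

fs/2 = 19 Hz.
82 Hz mod fs = 6 Hz.
6 Hz ≤ fs/2 = 19 Hz, appears at 6 Hz.
126 Hz mod fs = 12 Hz.
12 Hz ≤ fs/2 = 19 Hz, appears at 12 Hz.
80 Hz mod fs = 4 Hz.
4 Hz ≤ fs/2 = 19 Hz, appears at 4 Hz.
102 Hz mod fs = 26 Hz.
26 Hz > fs/2 = 19 Hz, folds to fs − 26 Hz = 12 Hz.
102 Hz and 126 Hz both map to 12 Hz.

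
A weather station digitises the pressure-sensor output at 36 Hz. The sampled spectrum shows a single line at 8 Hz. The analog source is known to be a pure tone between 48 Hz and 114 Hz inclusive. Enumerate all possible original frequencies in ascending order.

64 Hz, 80 Hz, 100 Hz

Frequencies that alias to 8 Hz are k·fs ± 8 Hz for integer k ≥ 0.
k=0: 8 Hz.
k=1: 28 Hz, 44 Hz.
k=2: 64 Hz, 80 Hz.
k=3: 100 Hz, 116 Hz.
k=4: 136 Hz, 152 Hz.
Within [48 Hz, 114 Hz]: 64 Hz, 80 Hz, 100 Hz.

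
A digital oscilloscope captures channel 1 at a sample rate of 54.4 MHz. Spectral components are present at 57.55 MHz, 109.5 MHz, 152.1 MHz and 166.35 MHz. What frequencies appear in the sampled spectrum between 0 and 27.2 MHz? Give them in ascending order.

0.7 MHz, 3.15 MHz, 11.1 MHz

fs/2 = 27.2 MHz.
57.55 MHz mod fs = 3.15 MHz.
3.15 MHz ≤ fs/2 = 27.2 MHz, appears at 3.15 MHz.
109.5 MHz mod fs = 0.7 MHz.
0.7 MHz ≤ fs/2 = 27.2 MHz, appears at 0.7 MHz.
152.1 MHz mod fs = 43.3 MHz.
43.3 MHz > fs/2 = 27.2 MHz, folds to fs − 43.3 MHz = 11.1 MHz.
166.35 MHz mod fs = 3.15 MHz.
3.15 MHz ≤ fs/2 = 27.2 MHz, appears at 3.15 MHz.
Distinct values: {0.7 MHz, 3.15 MHz, 11.1 MHz}.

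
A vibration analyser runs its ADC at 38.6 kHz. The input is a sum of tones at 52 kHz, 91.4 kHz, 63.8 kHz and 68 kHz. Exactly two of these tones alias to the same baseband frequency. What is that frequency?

fs/2 = 19.3 kHz.
52 kHz mod fs = 13.4 kHz.
13.4 kHz ≤ fs/2 = 19.3 kHz, appears at 13.4 kHz.
91.4 kHz mod fs = 14.2 kHz.
14.2 kHz ≤ fs/2 = 19.3 kHz, appears at 14.2 kHz.
63.8 kHz mod fs = 25.2 kHz.
25.2 kHz > fs/2 = 19.3 kHz, folds to fs − 25.2 kHz = 13.4 kHz.
68 kHz mod fs = 29.4 kHz.
29.4 kHz > fs/2 = 19.3 kHz, folds to fs − 29.4 kHz = 9.2 kHz.
52 kHz and 63.8 kHz both map to 13.4 kHz.

13.4 kHz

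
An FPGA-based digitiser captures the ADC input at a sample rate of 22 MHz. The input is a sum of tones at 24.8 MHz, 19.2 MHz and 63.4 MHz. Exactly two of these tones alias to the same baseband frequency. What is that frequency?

fs/2 = 11 MHz.
24.8 MHz mod fs = 2.8 MHz.
2.8 MHz ≤ fs/2 = 11 MHz, appears at 2.8 MHz.
19.2 MHz > fs/2 = 11 MHz, folds to fs − 19.2 MHz = 2.8 MHz.
63.4 MHz mod fs = 19.4 MHz.
19.4 MHz > fs/2 = 11 MHz, folds to fs − 19.4 MHz = 2.6 MHz.
19.2 MHz and 24.8 MHz both map to 2.8 MHz.

2.8 MHz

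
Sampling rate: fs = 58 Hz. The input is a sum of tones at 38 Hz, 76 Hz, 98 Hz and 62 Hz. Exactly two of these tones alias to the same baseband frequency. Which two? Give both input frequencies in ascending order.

fs/2 = 29 Hz.
38 Hz > fs/2 = 29 Hz, folds to fs − 38 Hz = 20 Hz.
76 Hz mod fs = 18 Hz.
18 Hz ≤ fs/2 = 29 Hz, appears at 18 Hz.
98 Hz mod fs = 40 Hz.
40 Hz > fs/2 = 29 Hz, folds to fs − 40 Hz = 18 Hz.
62 Hz mod fs = 4 Hz.
4 Hz ≤ fs/2 = 29 Hz, appears at 4 Hz.
76 Hz and 98 Hz both map to 18 Hz.

76 Hz, 98 Hz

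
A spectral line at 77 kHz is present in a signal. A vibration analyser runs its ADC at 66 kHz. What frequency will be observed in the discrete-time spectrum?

77 kHz mod fs = 11 kHz.
11 kHz ≤ fs/2 = 33 kHz, appears at 11 kHz.

11 kHz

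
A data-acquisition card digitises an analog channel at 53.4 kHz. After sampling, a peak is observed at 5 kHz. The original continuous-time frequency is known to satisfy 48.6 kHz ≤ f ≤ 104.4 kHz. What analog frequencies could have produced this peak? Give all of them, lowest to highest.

58.4 kHz, 101.8 kHz

Frequencies that alias to 5 kHz are k·fs ± 5 kHz for integer k ≥ 0.
k=0: 5 kHz.
k=1: 48.4 kHz, 58.4 kHz.
k=2: 101.8 kHz, 111.8 kHz.
k=3: 155.2 kHz, 165.2 kHz.
Within [48.6 kHz, 104.4 kHz]: 58.4 kHz, 101.8 kHz.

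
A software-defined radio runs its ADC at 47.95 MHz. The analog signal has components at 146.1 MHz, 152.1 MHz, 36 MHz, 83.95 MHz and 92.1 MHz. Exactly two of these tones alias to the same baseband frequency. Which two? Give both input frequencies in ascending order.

fs/2 = 23.975 MHz.
146.1 MHz mod fs = 2.25 MHz.
2.25 MHz ≤ fs/2 = 23.975 MHz, appears at 2.25 MHz.
152.1 MHz mod fs = 8.25 MHz.
8.25 MHz ≤ fs/2 = 23.975 MHz, appears at 8.25 MHz.
36 MHz > fs/2 = 23.975 MHz, folds to fs − 36 MHz = 11.95 MHz.
83.95 MHz mod fs = 36 MHz.
36 MHz > fs/2 = 23.975 MHz, folds to fs − 36 MHz = 11.95 MHz.
92.1 MHz mod fs = 44.15 MHz.
44.15 MHz > fs/2 = 23.975 MHz, folds to fs − 44.15 MHz = 3.8 MHz.
36 MHz and 83.95 MHz both map to 11.95 MHz.

36 MHz, 83.95 MHz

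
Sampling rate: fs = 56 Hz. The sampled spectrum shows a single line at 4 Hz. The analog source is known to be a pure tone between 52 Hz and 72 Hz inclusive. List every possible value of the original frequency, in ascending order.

Frequencies that alias to 4 Hz are k·fs ± 4 Hz for integer k ≥ 0.
k=0: 4 Hz.
k=1: 52 Hz, 60 Hz.
k=2: 108 Hz, 116 Hz.
Within [52 Hz, 72 Hz]: 52 Hz, 60 Hz.

52 Hz, 60 Hz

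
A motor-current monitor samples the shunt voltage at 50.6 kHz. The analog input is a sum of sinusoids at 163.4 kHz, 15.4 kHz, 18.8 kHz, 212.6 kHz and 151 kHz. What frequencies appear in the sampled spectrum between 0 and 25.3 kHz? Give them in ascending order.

fs/2 = 25.3 kHz.
163.4 kHz mod fs = 11.6 kHz.
11.6 kHz ≤ fs/2 = 25.3 kHz, appears at 11.6 kHz.
15.4 kHz ≤ fs/2 = 25.3 kHz, passes unchanged.
18.8 kHz ≤ fs/2 = 25.3 kHz, passes unchanged.
212.6 kHz mod fs = 10.2 kHz.
10.2 kHz ≤ fs/2 = 25.3 kHz, appears at 10.2 kHz.
151 kHz mod fs = 49.8 kHz.
49.8 kHz > fs/2 = 25.3 kHz, folds to fs − 49.8 kHz = 0.8 kHz.
Distinct values: {0.8 kHz, 10.2 kHz, 11.6 kHz, 15.4 kHz, 18.8 kHz}.

0.8 kHz, 10.2 kHz, 11.6 kHz, 15.4 kHz, 18.8 kHz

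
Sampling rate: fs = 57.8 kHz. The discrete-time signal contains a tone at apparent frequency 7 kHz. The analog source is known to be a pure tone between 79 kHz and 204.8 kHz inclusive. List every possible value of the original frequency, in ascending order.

108.6 kHz, 122.6 kHz, 166.4 kHz, 180.4 kHz

Frequencies that alias to 7 kHz are k·fs ± 7 kHz for integer k ≥ 0.
k=0: 7 kHz.
k=1: 50.8 kHz, 64.8 kHz.
k=2: 108.6 kHz, 122.6 kHz.
k=3: 166.4 kHz, 180.4 kHz.
k=4: 224.2 kHz, 238.2 kHz.
Within [79 kHz, 204.8 kHz]: 108.6 kHz, 122.6 kHz, 166.4 kHz, 180.4 kHz.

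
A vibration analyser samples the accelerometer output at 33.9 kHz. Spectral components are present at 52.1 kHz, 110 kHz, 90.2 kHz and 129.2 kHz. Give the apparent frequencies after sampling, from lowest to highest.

fs/2 = 16.95 kHz.
52.1 kHz mod fs = 18.2 kHz.
18.2 kHz > fs/2 = 16.95 kHz, folds to fs − 18.2 kHz = 15.7 kHz.
110 kHz mod fs = 8.3 kHz.
8.3 kHz ≤ fs/2 = 16.95 kHz, appears at 8.3 kHz.
90.2 kHz mod fs = 22.4 kHz.
22.4 kHz > fs/2 = 16.95 kHz, folds to fs − 22.4 kHz = 11.5 kHz.
129.2 kHz mod fs = 27.5 kHz.
27.5 kHz > fs/2 = 16.95 kHz, folds to fs − 27.5 kHz = 6.4 kHz.
Distinct values: {6.4 kHz, 8.3 kHz, 11.5 kHz, 15.7 kHz}.

6.4 kHz, 8.3 kHz, 11.5 kHz, 15.7 kHz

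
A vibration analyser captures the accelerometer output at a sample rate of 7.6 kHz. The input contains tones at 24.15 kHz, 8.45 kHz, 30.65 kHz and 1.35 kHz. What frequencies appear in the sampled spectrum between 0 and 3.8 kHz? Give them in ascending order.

0.25 kHz, 0.85 kHz, 1.35 kHz

fs/2 = 3.8 kHz.
24.15 kHz mod fs = 1.35 kHz.
1.35 kHz ≤ fs/2 = 3.8 kHz, appears at 1.35 kHz.
8.45 kHz mod fs = 0.85 kHz.
0.85 kHz ≤ fs/2 = 3.8 kHz, appears at 0.85 kHz.
30.65 kHz mod fs = 0.25 kHz.
0.25 kHz ≤ fs/2 = 3.8 kHz, appears at 0.25 kHz.
1.35 kHz ≤ fs/2 = 3.8 kHz, passes unchanged.
Distinct values: {0.25 kHz, 0.85 kHz, 1.35 kHz}.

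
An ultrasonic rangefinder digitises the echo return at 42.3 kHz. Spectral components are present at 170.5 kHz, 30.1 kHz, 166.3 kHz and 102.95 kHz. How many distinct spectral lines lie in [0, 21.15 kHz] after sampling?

fs/2 = 21.15 kHz.
170.5 kHz mod fs = 1.3 kHz.
1.3 kHz ≤ fs/2 = 21.15 kHz, appears at 1.3 kHz.
30.1 kHz > fs/2 = 21.15 kHz, folds to fs − 30.1 kHz = 12.2 kHz.
166.3 kHz mod fs = 39.4 kHz.
39.4 kHz > fs/2 = 21.15 kHz, folds to fs − 39.4 kHz = 2.9 kHz.
102.95 kHz mod fs = 18.35 kHz.
18.35 kHz ≤ fs/2 = 21.15 kHz, appears at 18.35 kHz.
Distinct values: {1.3 kHz, 2.9 kHz, 12.2 kHz, 18.35 kHz} → 4.

4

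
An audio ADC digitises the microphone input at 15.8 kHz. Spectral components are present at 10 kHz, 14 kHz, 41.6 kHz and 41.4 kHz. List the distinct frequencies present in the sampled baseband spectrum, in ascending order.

fs/2 = 7.9 kHz.
10 kHz > fs/2 = 7.9 kHz, folds to fs − 10 kHz = 5.8 kHz.
14 kHz > fs/2 = 7.9 kHz, folds to fs − 14 kHz = 1.8 kHz.
41.6 kHz mod fs = 10 kHz.
10 kHz > fs/2 = 7.9 kHz, folds to fs − 10 kHz = 5.8 kHz.
41.4 kHz mod fs = 9.8 kHz.
9.8 kHz > fs/2 = 7.9 kHz, folds to fs − 9.8 kHz = 6 kHz.
Distinct values: {1.8 kHz, 5.8 kHz, 6 kHz}.

1.8 kHz, 5.8 kHz, 6 kHz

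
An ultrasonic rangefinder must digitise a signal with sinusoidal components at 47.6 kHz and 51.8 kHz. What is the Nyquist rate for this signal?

Highest-frequency component: 51.8 kHz.
Nyquist rate = 2 × 51.8 kHz = 103.6 kHz.

103.6 kHz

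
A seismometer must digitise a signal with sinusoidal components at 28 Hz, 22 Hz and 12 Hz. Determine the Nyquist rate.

56 Hz

Highest-frequency component: 28 Hz.
Nyquist rate = 2 × 28 Hz = 56 Hz.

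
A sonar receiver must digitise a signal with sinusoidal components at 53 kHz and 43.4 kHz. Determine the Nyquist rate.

106 kHz

Highest-frequency component: 53 kHz.
Nyquist rate = 2 × 53 kHz = 106 kHz.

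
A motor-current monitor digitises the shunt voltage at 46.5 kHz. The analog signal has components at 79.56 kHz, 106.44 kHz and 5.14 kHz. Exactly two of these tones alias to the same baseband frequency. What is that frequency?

13.44 kHz

fs/2 = 23.25 kHz.
79.56 kHz mod fs = 33.06 kHz.
33.06 kHz > fs/2 = 23.25 kHz, folds to fs − 33.06 kHz = 13.44 kHz.
106.44 kHz mod fs = 13.44 kHz.
13.44 kHz ≤ fs/2 = 23.25 kHz, appears at 13.44 kHz.
5.14 kHz ≤ fs/2 = 23.25 kHz, passes unchanged.
79.56 kHz and 106.44 kHz both map to 13.44 kHz.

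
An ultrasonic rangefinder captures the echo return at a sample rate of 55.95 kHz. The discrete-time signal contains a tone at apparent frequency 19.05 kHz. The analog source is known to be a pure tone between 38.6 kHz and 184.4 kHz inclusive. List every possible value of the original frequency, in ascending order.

Frequencies that alias to 19.05 kHz are k·fs ± 19.05 kHz for integer k ≥ 0.
k=0: 19.05 kHz.
k=1: 36.9 kHz, 75 kHz.
k=2: 92.85 kHz, 130.95 kHz.
k=3: 148.8 kHz, 186.9 kHz.
k=4: 204.75 kHz, 242.85 kHz.
Within [38.6 kHz, 184.4 kHz]: 75 kHz, 92.85 kHz, 130.95 kHz, 148.8 kHz.

75 kHz, 92.85 kHz, 130.95 kHz, 148.8 kHz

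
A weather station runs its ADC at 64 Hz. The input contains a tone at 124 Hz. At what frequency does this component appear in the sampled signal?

4 Hz

124 Hz mod fs = 60 Hz.
60 Hz > fs/2 = 32 Hz, folds to fs − 60 Hz = 4 Hz.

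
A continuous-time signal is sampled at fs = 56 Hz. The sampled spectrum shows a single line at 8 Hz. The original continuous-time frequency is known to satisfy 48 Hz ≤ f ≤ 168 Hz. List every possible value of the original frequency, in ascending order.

48 Hz, 64 Hz, 104 Hz, 120 Hz, 160 Hz

Frequencies that alias to 8 Hz are k·fs ± 8 Hz for integer k ≥ 0.
k=0: 8 Hz.
k=1: 48 Hz, 64 Hz.
k=2: 104 Hz, 120 Hz.
k=3: 160 Hz, 176 Hz.
k=4: 216 Hz, 232 Hz.
Within [48 Hz, 168 Hz]: 48 Hz, 64 Hz, 104 Hz, 120 Hz, 160 Hz.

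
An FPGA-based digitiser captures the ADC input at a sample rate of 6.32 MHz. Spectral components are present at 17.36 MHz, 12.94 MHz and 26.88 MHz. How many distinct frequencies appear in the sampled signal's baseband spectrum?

fs/2 = 3.16 MHz.
17.36 MHz mod fs = 4.72 MHz.
4.72 MHz > fs/2 = 3.16 MHz, folds to fs − 4.72 MHz = 1.6 MHz.
12.94 MHz mod fs = 0.3 MHz.
0.3 MHz ≤ fs/2 = 3.16 MHz, appears at 0.3 MHz.
26.88 MHz mod fs = 1.6 MHz.
1.6 MHz ≤ fs/2 = 3.16 MHz, appears at 1.6 MHz.
Distinct values: {0.3 MHz, 1.6 MHz} → 2.

2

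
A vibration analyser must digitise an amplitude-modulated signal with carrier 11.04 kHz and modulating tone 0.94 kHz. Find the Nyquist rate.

23.96 kHz

AM sidebands sit at fc ± fm = 10.1 kHz and 11.98 kHz.
Highest-frequency component: 11.98 kHz.
Nyquist rate = 2 × 11.98 kHz = 23.96 kHz.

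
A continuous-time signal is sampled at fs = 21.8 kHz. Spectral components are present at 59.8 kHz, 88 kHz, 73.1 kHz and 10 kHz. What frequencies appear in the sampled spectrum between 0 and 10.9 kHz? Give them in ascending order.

fs/2 = 10.9 kHz.
59.8 kHz mod fs = 16.2 kHz.
16.2 kHz > fs/2 = 10.9 kHz, folds to fs − 16.2 kHz = 5.6 kHz.
88 kHz mod fs = 0.8 kHz.
0.8 kHz ≤ fs/2 = 10.9 kHz, appears at 0.8 kHz.
73.1 kHz mod fs = 7.7 kHz.
7.7 kHz ≤ fs/2 = 10.9 kHz, appears at 7.7 kHz.
10 kHz ≤ fs/2 = 10.9 kHz, passes unchanged.
Distinct values: {0.8 kHz, 5.6 kHz, 7.7 kHz, 10 kHz}.

0.8 kHz, 5.6 kHz, 7.7 kHz, 10 kHz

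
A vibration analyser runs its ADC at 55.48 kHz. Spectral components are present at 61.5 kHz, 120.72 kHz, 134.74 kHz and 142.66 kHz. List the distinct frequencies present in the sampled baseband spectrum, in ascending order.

fs/2 = 27.74 kHz.
61.5 kHz mod fs = 6.02 kHz.
6.02 kHz ≤ fs/2 = 27.74 kHz, appears at 6.02 kHz.
120.72 kHz mod fs = 9.76 kHz.
9.76 kHz ≤ fs/2 = 27.74 kHz, appears at 9.76 kHz.
134.74 kHz mod fs = 23.78 kHz.
23.78 kHz ≤ fs/2 = 27.74 kHz, appears at 23.78 kHz.
142.66 kHz mod fs = 31.7 kHz.
31.7 kHz > fs/2 = 27.74 kHz, folds to fs − 31.7 kHz = 23.78 kHz.
Distinct values: {6.02 kHz, 9.76 kHz, 23.78 kHz}.

6.02 kHz, 9.76 kHz, 23.78 kHz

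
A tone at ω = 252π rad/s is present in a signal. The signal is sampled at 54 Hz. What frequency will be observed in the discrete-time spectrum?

18 Hz

ω = 252π rad/s → f = ω/(2π) = 126 Hz.
126 Hz mod fs = 18 Hz.
18 Hz ≤ fs/2 = 27 Hz, appears at 18 Hz.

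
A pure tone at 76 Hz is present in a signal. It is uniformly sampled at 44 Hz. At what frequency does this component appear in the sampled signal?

12 Hz

76 Hz mod fs = 32 Hz.
32 Hz > fs/2 = 22 Hz, folds to fs − 32 Hz = 12 Hz.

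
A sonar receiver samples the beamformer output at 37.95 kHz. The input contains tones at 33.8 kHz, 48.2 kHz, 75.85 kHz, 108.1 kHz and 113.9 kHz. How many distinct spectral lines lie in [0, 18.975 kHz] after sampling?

fs/2 = 18.975 kHz.
33.8 kHz > fs/2 = 18.975 kHz, folds to fs − 33.8 kHz = 4.15 kHz.
48.2 kHz mod fs = 10.25 kHz.
10.25 kHz ≤ fs/2 = 18.975 kHz, appears at 10.25 kHz.
75.85 kHz mod fs = 37.9 kHz.
37.9 kHz > fs/2 = 18.975 kHz, folds to fs − 37.9 kHz = 0.05 kHz.
108.1 kHz mod fs = 32.2 kHz.
32.2 kHz > fs/2 = 18.975 kHz, folds to fs − 32.2 kHz = 5.75 kHz.
113.9 kHz mod fs = 0.05 kHz.
0.05 kHz ≤ fs/2 = 18.975 kHz, appears at 0.05 kHz.
Distinct values: {0.05 kHz, 4.15 kHz, 5.75 kHz, 10.25 kHz} → 4.

4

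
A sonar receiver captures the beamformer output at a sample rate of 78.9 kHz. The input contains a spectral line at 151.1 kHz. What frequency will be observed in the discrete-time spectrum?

6.7 kHz

151.1 kHz mod fs = 72.2 kHz.
72.2 kHz > fs/2 = 39.45 kHz, folds to fs − 72.2 kHz = 6.7 kHz.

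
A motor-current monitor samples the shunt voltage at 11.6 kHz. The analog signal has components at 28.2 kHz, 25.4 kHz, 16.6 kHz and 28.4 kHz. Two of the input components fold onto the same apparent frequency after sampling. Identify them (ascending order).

16.6 kHz, 28.2 kHz

fs/2 = 5.8 kHz.
28.2 kHz mod fs = 5 kHz.
5 kHz ≤ fs/2 = 5.8 kHz, appears at 5 kHz.
25.4 kHz mod fs = 2.2 kHz.
2.2 kHz ≤ fs/2 = 5.8 kHz, appears at 2.2 kHz.
16.6 kHz mod fs = 5 kHz.
5 kHz ≤ fs/2 = 5.8 kHz, appears at 5 kHz.
28.4 kHz mod fs = 5.2 kHz.
5.2 kHz ≤ fs/2 = 5.8 kHz, appears at 5.2 kHz.
16.6 kHz and 28.2 kHz both map to 5 kHz.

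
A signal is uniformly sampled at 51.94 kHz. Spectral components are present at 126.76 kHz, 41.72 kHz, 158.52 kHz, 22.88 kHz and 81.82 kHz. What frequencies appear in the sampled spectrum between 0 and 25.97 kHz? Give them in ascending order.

fs/2 = 25.97 kHz.
126.76 kHz mod fs = 22.88 kHz.
22.88 kHz ≤ fs/2 = 25.97 kHz, appears at 22.88 kHz.
41.72 kHz > fs/2 = 25.97 kHz, folds to fs − 41.72 kHz = 10.22 kHz.
158.52 kHz mod fs = 2.7 kHz.
2.7 kHz ≤ fs/2 = 25.97 kHz, appears at 2.7 kHz.
22.88 kHz ≤ fs/2 = 25.97 kHz, passes unchanged.
81.82 kHz mod fs = 29.88 kHz.
29.88 kHz > fs/2 = 25.97 kHz, folds to fs − 29.88 kHz = 22.06 kHz.
Distinct values: {2.7 kHz, 10.22 kHz, 22.06 kHz, 22.88 kHz}.

2.7 kHz, 10.22 kHz, 22.06 kHz, 22.88 kHz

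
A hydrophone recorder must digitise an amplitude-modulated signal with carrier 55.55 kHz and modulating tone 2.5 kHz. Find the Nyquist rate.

AM sidebands sit at fc ± fm = 53.05 kHz and 58.05 kHz.
Highest-frequency component: 58.05 kHz.
Nyquist rate = 2 × 58.05 kHz = 116.1 kHz.

116.1 kHz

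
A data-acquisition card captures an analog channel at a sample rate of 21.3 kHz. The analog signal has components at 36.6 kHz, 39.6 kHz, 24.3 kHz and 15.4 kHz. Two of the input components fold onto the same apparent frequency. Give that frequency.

fs/2 = 10.65 kHz.
36.6 kHz mod fs = 15.3 kHz.
15.3 kHz > fs/2 = 10.65 kHz, folds to fs − 15.3 kHz = 6 kHz.
39.6 kHz mod fs = 18.3 kHz.
18.3 kHz > fs/2 = 10.65 kHz, folds to fs − 18.3 kHz = 3 kHz.
24.3 kHz mod fs = 3 kHz.
3 kHz ≤ fs/2 = 10.65 kHz, appears at 3 kHz.
15.4 kHz > fs/2 = 10.65 kHz, folds to fs − 15.4 kHz = 5.9 kHz.
24.3 kHz and 39.6 kHz both map to 3 kHz.

3 kHz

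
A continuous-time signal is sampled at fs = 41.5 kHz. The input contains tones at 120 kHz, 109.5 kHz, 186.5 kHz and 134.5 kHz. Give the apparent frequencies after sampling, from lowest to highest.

4.5 kHz, 10 kHz, 15 kHz, 20.5 kHz

fs/2 = 20.75 kHz.
120 kHz mod fs = 37 kHz.
37 kHz > fs/2 = 20.75 kHz, folds to fs − 37 kHz = 4.5 kHz.
109.5 kHz mod fs = 26.5 kHz.
26.5 kHz > fs/2 = 20.75 kHz, folds to fs − 26.5 kHz = 15 kHz.
186.5 kHz mod fs = 20.5 kHz.
20.5 kHz ≤ fs/2 = 20.75 kHz, appears at 20.5 kHz.
134.5 kHz mod fs = 10 kHz.
10 kHz ≤ fs/2 = 20.75 kHz, appears at 10 kHz.
Distinct values: {4.5 kHz, 10 kHz, 15 kHz, 20.5 kHz}.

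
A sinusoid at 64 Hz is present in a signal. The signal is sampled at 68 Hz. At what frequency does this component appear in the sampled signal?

4 Hz

64 Hz > fs/2 = 34 Hz, folds to fs − 64 Hz = 4 Hz.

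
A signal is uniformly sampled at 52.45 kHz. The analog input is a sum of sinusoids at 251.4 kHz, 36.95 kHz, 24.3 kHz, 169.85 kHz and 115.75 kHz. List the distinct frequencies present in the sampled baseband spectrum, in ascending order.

fs/2 = 26.225 kHz.
251.4 kHz mod fs = 41.6 kHz.
41.6 kHz > fs/2 = 26.225 kHz, folds to fs − 41.6 kHz = 10.85 kHz.
36.95 kHz > fs/2 = 26.225 kHz, folds to fs − 36.95 kHz = 15.5 kHz.
24.3 kHz ≤ fs/2 = 26.225 kHz, passes unchanged.
169.85 kHz mod fs = 12.5 kHz.
12.5 kHz ≤ fs/2 = 26.225 kHz, appears at 12.5 kHz.
115.75 kHz mod fs = 10.85 kHz.
10.85 kHz ≤ fs/2 = 26.225 kHz, appears at 10.85 kHz.
Distinct values: {10.85 kHz, 12.5 kHz, 15.5 kHz, 24.3 kHz}.

10.85 kHz, 12.5 kHz, 15.5 kHz, 24.3 kHz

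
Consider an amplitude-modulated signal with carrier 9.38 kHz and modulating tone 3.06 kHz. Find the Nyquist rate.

24.88 kHz

AM sidebands sit at fc ± fm = 6.32 kHz and 12.44 kHz.
Highest-frequency component: 12.44 kHz.
Nyquist rate = 2 × 12.44 kHz = 24.88 kHz.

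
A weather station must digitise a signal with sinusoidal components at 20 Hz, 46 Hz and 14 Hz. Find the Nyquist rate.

92 Hz

Highest-frequency component: 46 Hz.
Nyquist rate = 2 × 46 Hz = 92 Hz.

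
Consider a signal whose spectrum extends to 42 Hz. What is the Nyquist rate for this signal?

84 Hz

Nyquist rate = 2 × 42 Hz = 84 Hz.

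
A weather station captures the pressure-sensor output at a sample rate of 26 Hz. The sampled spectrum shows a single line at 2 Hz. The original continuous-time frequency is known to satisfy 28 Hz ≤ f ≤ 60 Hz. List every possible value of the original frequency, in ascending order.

Frequencies that alias to 2 Hz are k·fs ± 2 Hz for integer k ≥ 0.
k=0: 2 Hz.
k=1: 24 Hz, 28 Hz.
k=2: 50 Hz, 54 Hz.
k=3: 76 Hz, 80 Hz.
Within [28 Hz, 60 Hz]: 28 Hz, 50 Hz, 54 Hz.

28 Hz, 50 Hz, 54 Hz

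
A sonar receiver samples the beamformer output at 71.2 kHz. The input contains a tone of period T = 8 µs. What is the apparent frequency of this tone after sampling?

17.4 kHz

T = 8 µs → f = 1/T = 125 kHz.
125 kHz mod fs = 53.8 kHz.
53.8 kHz > fs/2 = 35.6 kHz, folds to fs − 53.8 kHz = 17.4 kHz.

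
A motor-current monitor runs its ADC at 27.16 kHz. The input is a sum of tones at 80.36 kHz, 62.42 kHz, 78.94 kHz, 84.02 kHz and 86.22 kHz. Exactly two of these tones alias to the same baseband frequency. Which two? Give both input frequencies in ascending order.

78.94 kHz, 84.02 kHz

fs/2 = 13.58 kHz.
80.36 kHz mod fs = 26.04 kHz.
26.04 kHz > fs/2 = 13.58 kHz, folds to fs − 26.04 kHz = 1.12 kHz.
62.42 kHz mod fs = 8.1 kHz.
8.1 kHz ≤ fs/2 = 13.58 kHz, appears at 8.1 kHz.
78.94 kHz mod fs = 24.62 kHz.
24.62 kHz > fs/2 = 13.58 kHz, folds to fs − 24.62 kHz = 2.54 kHz.
84.02 kHz mod fs = 2.54 kHz.
2.54 kHz ≤ fs/2 = 13.58 kHz, appears at 2.54 kHz.
86.22 kHz mod fs = 4.74 kHz.
4.74 kHz ≤ fs/2 = 13.58 kHz, appears at 4.74 kHz.
78.94 kHz and 84.02 kHz both map to 2.54 kHz.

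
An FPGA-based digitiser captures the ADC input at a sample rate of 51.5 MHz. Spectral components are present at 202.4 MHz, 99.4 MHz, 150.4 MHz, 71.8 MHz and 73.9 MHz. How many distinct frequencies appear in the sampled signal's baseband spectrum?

4

fs/2 = 25.75 MHz.
202.4 MHz mod fs = 47.9 MHz.
47.9 MHz > fs/2 = 25.75 MHz, folds to fs − 47.9 MHz = 3.6 MHz.
99.4 MHz mod fs = 47.9 MHz.
47.9 MHz > fs/2 = 25.75 MHz, folds to fs − 47.9 MHz = 3.6 MHz.
150.4 MHz mod fs = 47.4 MHz.
47.4 MHz > fs/2 = 25.75 MHz, folds to fs − 47.4 MHz = 4.1 MHz.
71.8 MHz mod fs = 20.3 MHz.
20.3 MHz ≤ fs/2 = 25.75 MHz, appears at 20.3 MHz.
73.9 MHz mod fs = 22.4 MHz.
22.4 MHz ≤ fs/2 = 25.75 MHz, appears at 22.4 MHz.
Distinct values: {3.6 MHz, 4.1 MHz, 20.3 MHz, 22.4 MHz} → 4.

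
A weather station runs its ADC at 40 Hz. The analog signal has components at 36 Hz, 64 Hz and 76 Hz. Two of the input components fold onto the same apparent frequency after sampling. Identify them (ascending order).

fs/2 = 20 Hz.
36 Hz > fs/2 = 20 Hz, folds to fs − 36 Hz = 4 Hz.
64 Hz mod fs = 24 Hz.
24 Hz > fs/2 = 20 Hz, folds to fs − 24 Hz = 16 Hz.
76 Hz mod fs = 36 Hz.
36 Hz > fs/2 = 20 Hz, folds to fs − 36 Hz = 4 Hz.
36 Hz and 76 Hz both map to 4 Hz.

36 Hz, 76 Hz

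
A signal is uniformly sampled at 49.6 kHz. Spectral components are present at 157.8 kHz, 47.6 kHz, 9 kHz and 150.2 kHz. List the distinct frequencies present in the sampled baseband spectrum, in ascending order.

fs/2 = 24.8 kHz.
157.8 kHz mod fs = 9 kHz.
9 kHz ≤ fs/2 = 24.8 kHz, appears at 9 kHz.
47.6 kHz > fs/2 = 24.8 kHz, folds to fs − 47.6 kHz = 2 kHz.
9 kHz ≤ fs/2 = 24.8 kHz, passes unchanged.
150.2 kHz mod fs = 1.4 kHz.
1.4 kHz ≤ fs/2 = 24.8 kHz, appears at 1.4 kHz.
Distinct values: {1.4 kHz, 2 kHz, 9 kHz}.

1.4 kHz, 2 kHz, 9 kHz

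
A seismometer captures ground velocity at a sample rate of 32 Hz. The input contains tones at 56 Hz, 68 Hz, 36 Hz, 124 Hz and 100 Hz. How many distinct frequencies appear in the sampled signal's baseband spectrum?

fs/2 = 16 Hz.
56 Hz mod fs = 24 Hz.
24 Hz > fs/2 = 16 Hz, folds to fs − 24 Hz = 8 Hz.
68 Hz mod fs = 4 Hz.
4 Hz ≤ fs/2 = 16 Hz, appears at 4 Hz.
36 Hz mod fs = 4 Hz.
4 Hz ≤ fs/2 = 16 Hz, appears at 4 Hz.
124 Hz mod fs = 28 Hz.
28 Hz > fs/2 = 16 Hz, folds to fs − 28 Hz = 4 Hz.
100 Hz mod fs = 4 Hz.
4 Hz ≤ fs/2 = 16 Hz, appears at 4 Hz.
Distinct values: {4 Hz, 8 Hz} → 2.

2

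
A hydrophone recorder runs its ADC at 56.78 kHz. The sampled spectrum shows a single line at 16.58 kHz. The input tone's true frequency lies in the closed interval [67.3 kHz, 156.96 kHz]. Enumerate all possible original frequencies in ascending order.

73.36 kHz, 96.98 kHz, 130.14 kHz, 153.76 kHz

Frequencies that alias to 16.58 kHz are k·fs ± 16.58 kHz for integer k ≥ 0.
k=0: 16.58 kHz.
k=1: 40.2 kHz, 73.36 kHz.
k=2: 96.98 kHz, 130.14 kHz.
k=3: 153.76 kHz, 186.92 kHz.
k=4: 210.54 kHz, 243.7 kHz.
Within [67.3 kHz, 156.96 kHz]: 73.36 kHz, 96.98 kHz, 130.14 kHz, 153.76 kHz.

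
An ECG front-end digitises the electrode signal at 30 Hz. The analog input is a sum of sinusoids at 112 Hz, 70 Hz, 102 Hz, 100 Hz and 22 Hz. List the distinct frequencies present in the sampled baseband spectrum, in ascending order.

8 Hz, 10 Hz, 12 Hz

fs/2 = 15 Hz.
112 Hz mod fs = 22 Hz.
22 Hz > fs/2 = 15 Hz, folds to fs − 22 Hz = 8 Hz.
70 Hz mod fs = 10 Hz.
10 Hz ≤ fs/2 = 15 Hz, appears at 10 Hz.
102 Hz mod fs = 12 Hz.
12 Hz ≤ fs/2 = 15 Hz, appears at 12 Hz.
100 Hz mod fs = 10 Hz.
10 Hz ≤ fs/2 = 15 Hz, appears at 10 Hz.
22 Hz > fs/2 = 15 Hz, folds to fs − 22 Hz = 8 Hz.
Distinct values: {8 Hz, 10 Hz, 12 Hz}.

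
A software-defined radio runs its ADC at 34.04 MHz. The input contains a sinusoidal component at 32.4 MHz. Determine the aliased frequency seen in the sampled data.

32.4 MHz > fs/2 = 17.02 MHz, folds to fs − 32.4 MHz = 1.64 MHz.

1.64 MHz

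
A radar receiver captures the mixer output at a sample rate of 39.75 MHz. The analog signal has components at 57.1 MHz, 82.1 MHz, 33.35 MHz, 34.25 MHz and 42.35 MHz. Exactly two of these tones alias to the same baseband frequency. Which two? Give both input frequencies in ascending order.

42.35 MHz, 82.1 MHz

fs/2 = 19.875 MHz.
57.1 MHz mod fs = 17.35 MHz.
17.35 MHz ≤ fs/2 = 19.875 MHz, appears at 17.35 MHz.
82.1 MHz mod fs = 2.6 MHz.
2.6 MHz ≤ fs/2 = 19.875 MHz, appears at 2.6 MHz.
33.35 MHz > fs/2 = 19.875 MHz, folds to fs − 33.35 MHz = 6.4 MHz.
34.25 MHz > fs/2 = 19.875 MHz, folds to fs − 34.25 MHz = 5.5 MHz.
42.35 MHz mod fs = 2.6 MHz.
2.6 MHz ≤ fs/2 = 19.875 MHz, appears at 2.6 MHz.
42.35 MHz and 82.1 MHz both map to 2.6 MHz.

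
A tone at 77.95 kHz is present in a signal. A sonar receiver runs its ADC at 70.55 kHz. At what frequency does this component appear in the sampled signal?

7.4 kHz

77.95 kHz mod fs = 7.4 kHz.
7.4 kHz ≤ fs/2 = 35.275 kHz, appears at 7.4 kHz.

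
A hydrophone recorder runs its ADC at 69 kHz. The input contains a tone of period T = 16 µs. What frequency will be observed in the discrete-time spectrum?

T = 16 µs → f = 1/T = 62.5 kHz.
62.5 kHz > fs/2 = 34.5 kHz, folds to fs − 62.5 kHz = 6.5 kHz.

6.5 kHz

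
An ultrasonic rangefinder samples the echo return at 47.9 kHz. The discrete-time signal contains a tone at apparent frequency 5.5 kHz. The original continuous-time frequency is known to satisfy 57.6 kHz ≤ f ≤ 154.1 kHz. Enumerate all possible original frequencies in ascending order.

Frequencies that alias to 5.5 kHz are k·fs ± 5.5 kHz for integer k ≥ 0.
k=0: 5.5 kHz.
k=1: 42.4 kHz, 53.4 kHz.
k=2: 90.3 kHz, 101.3 kHz.
k=3: 138.2 kHz, 149.2 kHz.
k=4: 186.1 kHz, 197.1 kHz.
Within [57.6 kHz, 154.1 kHz]: 90.3 kHz, 101.3 kHz, 138.2 kHz, 149.2 kHz.

90.3 kHz, 101.3 kHz, 138.2 kHz, 149.2 kHz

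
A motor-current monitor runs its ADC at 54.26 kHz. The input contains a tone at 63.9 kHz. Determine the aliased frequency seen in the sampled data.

9.64 kHz

63.9 kHz mod fs = 9.64 kHz.
9.64 kHz ≤ fs/2 = 27.13 kHz, appears at 9.64 kHz.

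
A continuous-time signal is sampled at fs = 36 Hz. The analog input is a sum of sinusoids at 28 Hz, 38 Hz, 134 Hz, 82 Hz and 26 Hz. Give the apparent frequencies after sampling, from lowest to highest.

2 Hz, 8 Hz, 10 Hz

fs/2 = 18 Hz.
28 Hz > fs/2 = 18 Hz, folds to fs − 28 Hz = 8 Hz.
38 Hz mod fs = 2 Hz.
2 Hz ≤ fs/2 = 18 Hz, appears at 2 Hz.
134 Hz mod fs = 26 Hz.
26 Hz > fs/2 = 18 Hz, folds to fs − 26 Hz = 10 Hz.
82 Hz mod fs = 10 Hz.
10 Hz ≤ fs/2 = 18 Hz, appears at 10 Hz.
26 Hz > fs/2 = 18 Hz, folds to fs − 26 Hz = 10 Hz.
Distinct values: {2 Hz, 8 Hz, 10 Hz}.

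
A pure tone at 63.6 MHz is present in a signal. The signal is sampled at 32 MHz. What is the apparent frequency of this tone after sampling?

63.6 MHz mod fs = 31.6 MHz.
31.6 MHz > fs/2 = 16 MHz, folds to fs − 31.6 MHz = 0.4 MHz.

0.4 MHz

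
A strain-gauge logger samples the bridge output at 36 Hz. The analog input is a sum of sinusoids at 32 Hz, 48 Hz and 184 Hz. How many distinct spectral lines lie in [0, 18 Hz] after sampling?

fs/2 = 18 Hz.
32 Hz > fs/2 = 18 Hz, folds to fs − 32 Hz = 4 Hz.
48 Hz mod fs = 12 Hz.
12 Hz ≤ fs/2 = 18 Hz, appears at 12 Hz.
184 Hz mod fs = 4 Hz.
4 Hz ≤ fs/2 = 18 Hz, appears at 4 Hz.
Distinct values: {4 Hz, 12 Hz} → 2.

2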